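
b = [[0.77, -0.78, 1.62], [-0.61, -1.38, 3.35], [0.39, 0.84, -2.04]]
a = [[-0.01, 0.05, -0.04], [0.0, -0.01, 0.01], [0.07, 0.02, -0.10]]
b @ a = [[0.11, 0.08, -0.2], [0.24, 0.05, -0.32], [-0.15, -0.03, 0.20]]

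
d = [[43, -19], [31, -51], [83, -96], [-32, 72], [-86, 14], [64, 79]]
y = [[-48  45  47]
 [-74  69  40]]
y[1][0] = -74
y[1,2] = 40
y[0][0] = -48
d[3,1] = 72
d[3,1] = 72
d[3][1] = 72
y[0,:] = [-48, 45, 47]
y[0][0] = -48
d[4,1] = 14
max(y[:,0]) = -48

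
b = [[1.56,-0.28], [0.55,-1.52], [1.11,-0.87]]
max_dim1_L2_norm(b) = 1.62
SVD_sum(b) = [[1.06, -0.88], [1.07, -0.89], [1.08, -0.90]] + [[0.5, 0.60], [-0.52, -0.63], [0.03, 0.03]]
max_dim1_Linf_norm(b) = 1.56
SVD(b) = [[-0.57, 0.69], [-0.58, -0.72], [-0.58, 0.04]] @ diag([2.4151424950388516, 1.1318068424680563]) @ [[-0.77,0.64], [0.64,0.77]]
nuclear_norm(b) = 3.55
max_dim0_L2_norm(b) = 1.99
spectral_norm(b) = 2.42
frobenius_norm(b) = 2.67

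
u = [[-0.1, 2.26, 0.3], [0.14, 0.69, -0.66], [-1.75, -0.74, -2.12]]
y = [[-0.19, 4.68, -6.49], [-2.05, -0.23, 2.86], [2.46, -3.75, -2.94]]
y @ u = [[12.03, 7.60, 10.61],[-4.83, -6.91, -6.53],[4.37, 5.15, 9.45]]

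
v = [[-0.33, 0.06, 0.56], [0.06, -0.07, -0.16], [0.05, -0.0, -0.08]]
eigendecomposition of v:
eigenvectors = [[0.96, -0.73, 0.09], [-0.23, 0.49, -0.99], [-0.14, -0.48, 0.15]]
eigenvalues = [-0.43, -0.0, -0.05]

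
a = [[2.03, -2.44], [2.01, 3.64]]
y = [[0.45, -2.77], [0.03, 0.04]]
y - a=[[-1.58, -0.33],[-1.98, -3.60]]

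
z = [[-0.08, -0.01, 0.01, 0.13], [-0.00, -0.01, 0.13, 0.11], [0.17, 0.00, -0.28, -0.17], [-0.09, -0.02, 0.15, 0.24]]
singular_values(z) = [0.5, 0.13, 0.09, 0.0]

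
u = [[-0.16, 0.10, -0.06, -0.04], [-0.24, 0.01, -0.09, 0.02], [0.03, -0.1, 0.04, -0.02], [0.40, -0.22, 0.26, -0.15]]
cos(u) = [[1.01, 0.0, 0.01, -0.01], [-0.02, 1.01, -0.01, -0.00], [-0.01, -0.0, 1.0, 0.0], [0.03, -0.02, 0.02, 1.00]]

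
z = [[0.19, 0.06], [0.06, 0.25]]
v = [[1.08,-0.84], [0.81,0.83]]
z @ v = [[0.25, -0.11], [0.27, 0.16]]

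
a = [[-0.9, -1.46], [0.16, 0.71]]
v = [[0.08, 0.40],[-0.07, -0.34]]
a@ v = [[0.03, 0.14], [-0.04, -0.18]]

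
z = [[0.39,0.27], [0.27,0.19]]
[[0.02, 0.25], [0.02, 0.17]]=z@[[0.01, 0.07], [0.07, 0.82]]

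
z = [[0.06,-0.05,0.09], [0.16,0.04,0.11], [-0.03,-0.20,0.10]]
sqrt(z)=[[0.20+0.04j,  (0.01-0.02j),  0.17-0.01j], [(0.31-0.03j),  0.27+0.01j,  (0.1+0.01j)], [0.13-0.05j,  (-0.33+0.02j),  (0.33+0.02j)]]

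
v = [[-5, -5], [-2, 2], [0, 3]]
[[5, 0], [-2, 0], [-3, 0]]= v @ [[0, 0], [-1, 0]]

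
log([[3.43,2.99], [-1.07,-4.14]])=[[1.08-0.21j, (-0.1-1.41j)], [(0.03+0.5j), (1.32+3.35j)]]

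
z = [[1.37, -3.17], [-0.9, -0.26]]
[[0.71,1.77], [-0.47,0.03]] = z @ [[0.52, 0.11], [-0.0, -0.51]]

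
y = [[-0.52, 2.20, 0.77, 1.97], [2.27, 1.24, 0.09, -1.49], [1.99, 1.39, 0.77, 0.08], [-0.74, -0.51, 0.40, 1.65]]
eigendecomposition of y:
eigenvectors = [[-0.79, 0.38, 0.25, 0.40], [0.5, 0.62, 0.05, -0.39], [0.33, 0.65, -0.89, 0.34], [-0.13, -0.21, 0.37, 0.75]]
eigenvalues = [-1.91, 3.25, 0.1, 1.7]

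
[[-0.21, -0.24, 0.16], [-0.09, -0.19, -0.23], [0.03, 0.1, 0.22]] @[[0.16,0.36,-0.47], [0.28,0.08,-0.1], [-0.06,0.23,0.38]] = [[-0.11, -0.06, 0.18], [-0.05, -0.10, -0.03], [0.02, 0.07, 0.06]]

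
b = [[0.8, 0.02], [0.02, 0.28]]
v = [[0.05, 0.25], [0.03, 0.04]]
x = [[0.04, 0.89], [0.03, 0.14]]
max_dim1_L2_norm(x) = 0.89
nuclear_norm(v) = 0.28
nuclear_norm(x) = 0.93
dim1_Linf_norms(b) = [0.8, 0.28]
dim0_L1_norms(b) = [0.82, 0.3]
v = x @ b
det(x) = -0.02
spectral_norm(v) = 0.26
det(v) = -0.01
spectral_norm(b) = 0.80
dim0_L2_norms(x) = [0.05, 0.9]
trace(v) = 0.09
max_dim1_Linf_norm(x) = 0.89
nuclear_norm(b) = 1.08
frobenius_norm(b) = 0.85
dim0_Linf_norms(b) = [0.8, 0.28]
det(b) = 0.22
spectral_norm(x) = 0.90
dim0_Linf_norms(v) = [0.05, 0.25]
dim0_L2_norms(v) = [0.06, 0.25]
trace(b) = 1.08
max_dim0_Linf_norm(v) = 0.25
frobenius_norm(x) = 0.90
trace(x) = 0.18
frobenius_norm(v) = 0.26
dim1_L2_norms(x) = [0.89, 0.14]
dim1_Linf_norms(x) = [0.89, 0.14]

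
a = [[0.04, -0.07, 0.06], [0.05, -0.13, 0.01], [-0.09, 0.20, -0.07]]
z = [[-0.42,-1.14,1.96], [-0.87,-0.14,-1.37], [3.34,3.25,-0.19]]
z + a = [[-0.38, -1.21, 2.02], [-0.82, -0.27, -1.36], [3.25, 3.45, -0.26]]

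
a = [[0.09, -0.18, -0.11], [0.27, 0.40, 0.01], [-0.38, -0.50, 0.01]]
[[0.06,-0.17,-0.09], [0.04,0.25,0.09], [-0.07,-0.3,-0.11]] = a@[[0.47, -0.21, 0.17], [-0.21, 0.77, 0.10], [0.17, 0.10, 0.79]]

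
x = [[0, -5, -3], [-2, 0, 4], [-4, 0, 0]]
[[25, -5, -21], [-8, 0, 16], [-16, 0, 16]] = x @ [[4, 0, -4], [-5, 1, 3], [0, 0, 2]]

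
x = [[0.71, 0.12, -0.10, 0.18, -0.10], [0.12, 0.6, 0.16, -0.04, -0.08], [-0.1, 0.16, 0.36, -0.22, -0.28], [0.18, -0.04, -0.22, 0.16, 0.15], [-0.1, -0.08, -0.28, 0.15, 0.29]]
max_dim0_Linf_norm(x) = 0.71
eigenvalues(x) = [0.83, 0.85, 0.43, 0.0, 0.01]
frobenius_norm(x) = 1.27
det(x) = 0.00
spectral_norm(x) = 0.85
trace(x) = 2.12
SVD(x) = [[-0.08, 0.89, 0.33, -0.15, 0.26], [0.55, 0.36, -0.75, 0.13, -0.02], [0.61, -0.13, 0.26, -0.73, -0.12], [-0.34, 0.24, -0.15, -0.24, -0.86], [-0.46, -0.08, -0.49, -0.61, 0.42]] @ diag([0.8526372443844745, 0.8311911048490496, 0.43000120380076634, 0.005430882268727247, 0.0007395646969821191]) @ [[-0.08, 0.55, 0.61, -0.34, -0.46], [0.89, 0.36, -0.13, 0.24, -0.08], [0.33, -0.75, 0.26, -0.15, -0.49], [-0.15, 0.13, -0.73, -0.24, -0.61], [0.26, -0.02, -0.12, -0.86, 0.42]]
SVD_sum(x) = [[0.01, -0.04, -0.04, 0.02, 0.03],[-0.04, 0.25, 0.28, -0.16, -0.21],[-0.04, 0.28, 0.31, -0.18, -0.24],[0.02, -0.16, -0.18, 0.1, 0.13],[0.03, -0.21, -0.24, 0.13, 0.18]] + [[0.66,0.26,-0.10,0.18,-0.06], [0.26,0.11,-0.04,0.07,-0.02], [-0.10,-0.04,0.01,-0.03,0.01], [0.18,0.07,-0.03,0.05,-0.02], [-0.06,-0.02,0.01,-0.02,0.01]] + [[0.05, -0.11, 0.04, -0.02, -0.07], [-0.11, 0.24, -0.08, 0.05, 0.16], [0.04, -0.08, 0.03, -0.02, -0.05], [-0.02, 0.05, -0.02, 0.01, 0.03], [-0.07, 0.16, -0.05, 0.03, 0.1]] + [[0.00, -0.00, 0.00, 0.0, 0.0], [-0.00, 0.00, -0.0, -0.0, -0.00], [0.0, -0.0, 0.00, 0.0, 0.0], [0.00, -0.0, 0.0, 0.0, 0.0], [0.0, -0.0, 0.0, 0.00, 0.00]] + [[0.0, -0.0, -0.0, -0.0, 0.00], [-0.0, 0.0, 0.00, 0.0, -0.0], [-0.0, 0.0, 0.0, 0.0, -0.00], [-0.00, 0.0, 0.00, 0.0, -0.00], [0.0, -0.0, -0.00, -0.0, 0.0]]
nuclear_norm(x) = 2.12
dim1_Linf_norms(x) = [0.71, 0.6, 0.36, 0.22, 0.29]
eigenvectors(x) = [[-0.89, 0.08, 0.33, 0.26, -0.15], [-0.36, -0.55, -0.75, -0.02, 0.13], [0.13, -0.61, 0.26, -0.12, -0.73], [-0.24, 0.34, -0.15, -0.86, -0.24], [0.08, 0.46, -0.49, 0.42, -0.61]]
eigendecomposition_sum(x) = [[0.66, 0.26, -0.1, 0.18, -0.06], [0.26, 0.11, -0.04, 0.07, -0.02], [-0.10, -0.04, 0.01, -0.03, 0.01], [0.18, 0.07, -0.03, 0.05, -0.02], [-0.06, -0.02, 0.01, -0.02, 0.01]] + [[0.01,-0.04,-0.04,0.02,0.03], [-0.04,0.25,0.28,-0.16,-0.21], [-0.04,0.28,0.31,-0.18,-0.24], [0.02,-0.16,-0.18,0.10,0.13], [0.03,-0.21,-0.24,0.13,0.18]] + [[0.05, -0.11, 0.04, -0.02, -0.07], [-0.11, 0.24, -0.08, 0.05, 0.16], [0.04, -0.08, 0.03, -0.02, -0.05], [-0.02, 0.05, -0.02, 0.01, 0.03], [-0.07, 0.16, -0.05, 0.03, 0.10]] + [[0.00,-0.0,-0.0,-0.00,0.00],[-0.00,0.00,0.00,0.00,-0.0],[-0.00,0.0,0.00,0.00,-0.0],[-0.00,0.0,0.00,0.0,-0.0],[0.00,-0.00,-0.00,-0.0,0.0]] + [[0.0, -0.00, 0.0, 0.0, 0.00], [-0.0, 0.00, -0.0, -0.0, -0.0], [0.0, -0.0, 0.0, 0.00, 0.00], [0.0, -0.0, 0.00, 0.00, 0.00], [0.00, -0.0, 0.00, 0.0, 0.00]]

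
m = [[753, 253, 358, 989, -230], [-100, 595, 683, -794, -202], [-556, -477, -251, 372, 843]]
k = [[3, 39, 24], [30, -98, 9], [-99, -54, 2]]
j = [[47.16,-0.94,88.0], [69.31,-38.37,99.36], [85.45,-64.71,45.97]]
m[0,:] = [753, 253, 358, 989, -230]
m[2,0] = -556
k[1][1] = -98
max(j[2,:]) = 85.45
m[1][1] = 595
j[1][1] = -38.37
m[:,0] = [753, -100, -556]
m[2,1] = -477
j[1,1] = -38.37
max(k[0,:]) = 39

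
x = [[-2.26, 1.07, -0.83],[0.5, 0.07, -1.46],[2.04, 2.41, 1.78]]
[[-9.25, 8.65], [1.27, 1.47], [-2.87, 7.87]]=x @ [[2.59, -1.05], [-3.28, 4.99], [-0.14, -1.13]]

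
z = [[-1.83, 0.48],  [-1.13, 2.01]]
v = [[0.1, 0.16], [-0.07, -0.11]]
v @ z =[[-0.36,0.37], [0.25,-0.25]]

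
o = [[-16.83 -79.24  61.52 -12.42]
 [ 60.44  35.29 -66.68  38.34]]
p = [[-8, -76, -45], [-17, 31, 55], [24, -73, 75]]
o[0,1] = -79.24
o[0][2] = 61.52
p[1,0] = -17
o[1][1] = 35.29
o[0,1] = -79.24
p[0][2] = -45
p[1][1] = 31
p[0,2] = -45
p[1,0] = -17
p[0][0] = -8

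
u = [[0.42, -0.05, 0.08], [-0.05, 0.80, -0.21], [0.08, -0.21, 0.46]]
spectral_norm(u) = 0.91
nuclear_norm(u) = 1.68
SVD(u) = [[-0.16, -0.83, -0.53], [0.88, -0.36, 0.3], [-0.44, -0.42, 0.79]] @ diag([0.9131471720261385, 0.4387916211793152, 0.32806120679454626]) @ [[-0.16, 0.88, -0.44],[-0.83, -0.36, -0.42],[-0.53, 0.3, 0.79]]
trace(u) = 1.68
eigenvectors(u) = [[-0.16, 0.83, -0.53], [0.88, 0.36, 0.3], [-0.44, 0.42, 0.79]]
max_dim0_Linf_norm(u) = 0.8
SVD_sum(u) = [[0.02, -0.13, 0.06], [-0.13, 0.71, -0.35], [0.06, -0.35, 0.18]] + [[0.30, 0.13, 0.15], [0.13, 0.06, 0.07], [0.15, 0.07, 0.08]] + [[0.09, -0.05, -0.14],[-0.05, 0.03, 0.08],[-0.14, 0.08, 0.21]]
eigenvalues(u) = [0.91, 0.44, 0.33]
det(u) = 0.13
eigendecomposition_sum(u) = [[0.02, -0.13, 0.06], [-0.13, 0.71, -0.35], [0.06, -0.35, 0.18]] + [[0.30,0.13,0.15],  [0.13,0.06,0.07],  [0.15,0.07,0.08]] + [[0.09, -0.05, -0.14], [-0.05, 0.03, 0.08], [-0.14, 0.08, 0.21]]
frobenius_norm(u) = 1.06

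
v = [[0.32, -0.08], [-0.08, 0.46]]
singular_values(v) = [0.5, 0.28]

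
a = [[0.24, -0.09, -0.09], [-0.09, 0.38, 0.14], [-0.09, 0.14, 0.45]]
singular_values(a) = [0.6, 0.27, 0.19]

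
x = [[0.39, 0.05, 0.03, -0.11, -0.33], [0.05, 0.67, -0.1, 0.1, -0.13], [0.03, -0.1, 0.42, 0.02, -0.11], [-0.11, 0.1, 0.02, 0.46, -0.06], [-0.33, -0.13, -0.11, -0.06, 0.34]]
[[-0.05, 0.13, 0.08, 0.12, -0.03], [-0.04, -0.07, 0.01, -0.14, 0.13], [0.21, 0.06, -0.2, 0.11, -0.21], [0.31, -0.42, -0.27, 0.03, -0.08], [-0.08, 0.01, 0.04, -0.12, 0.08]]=x @ [[-0.73,  0.23,  0.68,  0.28,  0.14], [-0.2,  0.08,  0.1,  -0.25,  0.21], [0.25,  0.23,  -0.32,  0.14,  -0.38], [0.41,  -0.85,  -0.35,  0.16,  -0.14], [-0.86,  0.2,  0.65,  -0.1,  0.3]]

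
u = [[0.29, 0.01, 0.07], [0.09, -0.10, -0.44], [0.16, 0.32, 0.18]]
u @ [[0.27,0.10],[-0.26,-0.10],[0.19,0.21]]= [[0.09, 0.04], [-0.03, -0.07], [-0.01, 0.02]]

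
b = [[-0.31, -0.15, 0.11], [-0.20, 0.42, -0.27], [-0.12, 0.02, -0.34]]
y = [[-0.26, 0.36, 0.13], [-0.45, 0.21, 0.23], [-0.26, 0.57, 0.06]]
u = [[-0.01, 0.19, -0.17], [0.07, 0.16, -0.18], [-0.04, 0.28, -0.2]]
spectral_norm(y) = 0.90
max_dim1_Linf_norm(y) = 0.57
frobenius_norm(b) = 0.74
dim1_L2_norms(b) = [0.36, 0.54, 0.36]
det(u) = -0.00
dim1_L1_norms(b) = [0.57, 0.89, 0.48]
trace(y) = 0.01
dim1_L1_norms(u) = [0.37, 0.41, 0.52]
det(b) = 0.05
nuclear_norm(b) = 1.21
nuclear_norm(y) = 1.23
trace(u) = -0.05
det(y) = -0.01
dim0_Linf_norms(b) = [0.31, 0.42, 0.34]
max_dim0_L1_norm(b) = 0.72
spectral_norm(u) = 0.49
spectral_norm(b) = 0.60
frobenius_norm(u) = 0.50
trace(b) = -0.23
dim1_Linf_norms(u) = [0.19, 0.18, 0.28]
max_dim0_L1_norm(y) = 1.14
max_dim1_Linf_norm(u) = 0.28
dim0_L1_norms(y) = [0.97, 1.14, 0.42]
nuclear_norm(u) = 0.59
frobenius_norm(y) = 0.95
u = y @ b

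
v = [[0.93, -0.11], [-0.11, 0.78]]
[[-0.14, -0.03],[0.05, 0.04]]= v @ [[-0.15, -0.03],  [0.04, 0.05]]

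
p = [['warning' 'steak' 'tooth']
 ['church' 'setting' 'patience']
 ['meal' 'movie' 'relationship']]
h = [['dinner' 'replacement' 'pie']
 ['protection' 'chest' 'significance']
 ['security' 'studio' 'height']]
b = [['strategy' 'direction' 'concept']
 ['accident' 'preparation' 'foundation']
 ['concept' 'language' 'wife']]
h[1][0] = 'protection'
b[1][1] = 'preparation'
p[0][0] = 'warning'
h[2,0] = 'security'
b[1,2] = 'foundation'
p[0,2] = 'tooth'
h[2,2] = 'height'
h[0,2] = 'pie'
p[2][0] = 'meal'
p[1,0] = 'church'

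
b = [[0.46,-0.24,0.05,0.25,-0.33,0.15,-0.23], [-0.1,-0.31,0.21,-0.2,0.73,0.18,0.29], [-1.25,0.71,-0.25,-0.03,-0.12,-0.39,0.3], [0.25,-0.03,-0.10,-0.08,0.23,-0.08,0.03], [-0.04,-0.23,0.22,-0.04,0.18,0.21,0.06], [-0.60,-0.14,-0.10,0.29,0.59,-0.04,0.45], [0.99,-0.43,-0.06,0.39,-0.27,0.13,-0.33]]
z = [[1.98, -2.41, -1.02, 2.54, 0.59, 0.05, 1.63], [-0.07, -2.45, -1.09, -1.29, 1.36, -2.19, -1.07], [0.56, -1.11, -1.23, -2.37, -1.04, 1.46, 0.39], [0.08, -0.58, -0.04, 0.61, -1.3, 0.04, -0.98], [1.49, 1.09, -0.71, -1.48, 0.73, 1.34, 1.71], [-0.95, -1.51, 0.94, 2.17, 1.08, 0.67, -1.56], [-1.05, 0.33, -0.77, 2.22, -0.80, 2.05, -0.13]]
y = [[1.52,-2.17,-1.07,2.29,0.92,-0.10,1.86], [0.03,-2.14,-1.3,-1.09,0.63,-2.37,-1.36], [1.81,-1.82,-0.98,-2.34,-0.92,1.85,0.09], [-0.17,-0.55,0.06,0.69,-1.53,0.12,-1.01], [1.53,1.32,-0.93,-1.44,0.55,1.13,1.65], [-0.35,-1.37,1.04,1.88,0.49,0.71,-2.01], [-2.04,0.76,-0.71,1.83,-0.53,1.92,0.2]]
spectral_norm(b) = 2.12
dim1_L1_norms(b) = [1.71, 2.02, 3.05, 0.8, 0.98, 2.21, 2.6]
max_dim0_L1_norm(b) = 3.69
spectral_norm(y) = 5.34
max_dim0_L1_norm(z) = 12.68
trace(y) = 0.55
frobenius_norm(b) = 2.57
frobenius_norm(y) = 9.48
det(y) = 909.85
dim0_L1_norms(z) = [6.18, 9.48, 5.8, 12.68, 6.9, 7.8, 7.47]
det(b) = -0.00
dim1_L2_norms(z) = [4.5, 4.08, 3.47, 1.84, 3.37, 3.58, 3.4]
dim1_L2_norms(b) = [0.72, 0.92, 1.54, 0.37, 0.43, 1.01, 1.23]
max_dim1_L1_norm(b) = 3.05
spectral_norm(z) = 5.44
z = y + b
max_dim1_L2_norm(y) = 4.21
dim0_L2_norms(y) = [3.5, 4.14, 2.5, 4.62, 2.29, 3.81, 3.62]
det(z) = 569.88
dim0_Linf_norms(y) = [2.04, 2.17, 1.3, 2.34, 1.53, 2.37, 2.01]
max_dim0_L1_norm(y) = 11.56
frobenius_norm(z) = 9.38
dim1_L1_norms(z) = [10.22, 9.52, 8.16, 3.63, 8.55, 8.88, 7.35]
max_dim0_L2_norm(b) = 1.79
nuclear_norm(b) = 4.41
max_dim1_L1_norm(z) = 10.22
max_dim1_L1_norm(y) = 9.93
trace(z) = 0.18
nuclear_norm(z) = 21.71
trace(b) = -0.37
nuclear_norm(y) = 22.36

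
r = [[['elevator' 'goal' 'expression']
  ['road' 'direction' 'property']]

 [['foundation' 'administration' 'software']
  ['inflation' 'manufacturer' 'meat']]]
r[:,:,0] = [['elevator', 'road'], ['foundation', 'inflation']]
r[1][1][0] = 'inflation'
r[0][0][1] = 'goal'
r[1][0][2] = 'software'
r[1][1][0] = 'inflation'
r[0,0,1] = 'goal'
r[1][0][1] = 'administration'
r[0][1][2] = 'property'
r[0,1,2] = 'property'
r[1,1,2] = 'meat'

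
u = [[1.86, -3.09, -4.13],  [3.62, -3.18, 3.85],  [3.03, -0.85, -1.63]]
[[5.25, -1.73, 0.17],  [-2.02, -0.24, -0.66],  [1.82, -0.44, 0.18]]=u @ [[-0.03, 0.05, 0.03], [-0.5, 0.35, 0.11], [-0.91, 0.18, -0.11]]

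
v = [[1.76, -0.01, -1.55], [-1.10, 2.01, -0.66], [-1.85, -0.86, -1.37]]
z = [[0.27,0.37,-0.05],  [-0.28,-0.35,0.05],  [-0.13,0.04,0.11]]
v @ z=[[0.68, 0.59, -0.26], [-0.77, -1.14, 0.08], [-0.08, -0.44, -0.1]]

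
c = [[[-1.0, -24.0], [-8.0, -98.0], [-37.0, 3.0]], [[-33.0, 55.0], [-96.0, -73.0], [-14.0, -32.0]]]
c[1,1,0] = -96.0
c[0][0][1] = -24.0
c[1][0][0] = -33.0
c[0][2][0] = -37.0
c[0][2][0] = -37.0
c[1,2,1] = -32.0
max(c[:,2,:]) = 3.0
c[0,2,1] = 3.0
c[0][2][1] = 3.0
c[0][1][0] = -8.0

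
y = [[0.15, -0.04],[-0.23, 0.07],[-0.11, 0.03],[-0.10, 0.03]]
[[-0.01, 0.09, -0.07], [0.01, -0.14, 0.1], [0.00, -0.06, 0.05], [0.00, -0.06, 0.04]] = y @ [[-0.03, 0.52, -0.39], [0.02, -0.26, 0.19]]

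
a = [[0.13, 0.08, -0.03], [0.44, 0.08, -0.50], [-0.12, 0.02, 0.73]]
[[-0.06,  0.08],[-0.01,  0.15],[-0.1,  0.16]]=a @[[-0.05, 0.74],  [-0.67, -0.13],  [-0.13, 0.34]]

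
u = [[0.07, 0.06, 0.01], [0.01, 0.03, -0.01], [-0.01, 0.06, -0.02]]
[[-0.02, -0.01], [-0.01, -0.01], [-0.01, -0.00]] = u@[[-0.14,-0.20],[-0.21,-0.03],[-0.08,0.24]]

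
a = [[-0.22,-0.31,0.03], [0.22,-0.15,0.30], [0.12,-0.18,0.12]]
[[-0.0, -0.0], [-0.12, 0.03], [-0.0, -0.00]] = a @ [[0.31, -0.08], [-0.29, 0.08], [-0.77, 0.20]]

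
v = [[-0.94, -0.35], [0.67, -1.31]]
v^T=[[-0.94, 0.67], [-0.35, -1.31]]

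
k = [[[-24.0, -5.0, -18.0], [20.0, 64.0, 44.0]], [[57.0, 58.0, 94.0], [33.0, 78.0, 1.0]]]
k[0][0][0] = -24.0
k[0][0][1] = -5.0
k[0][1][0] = 20.0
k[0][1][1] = 64.0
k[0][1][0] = 20.0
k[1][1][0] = 33.0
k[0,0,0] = -24.0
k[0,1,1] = 64.0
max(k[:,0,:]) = 94.0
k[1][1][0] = 33.0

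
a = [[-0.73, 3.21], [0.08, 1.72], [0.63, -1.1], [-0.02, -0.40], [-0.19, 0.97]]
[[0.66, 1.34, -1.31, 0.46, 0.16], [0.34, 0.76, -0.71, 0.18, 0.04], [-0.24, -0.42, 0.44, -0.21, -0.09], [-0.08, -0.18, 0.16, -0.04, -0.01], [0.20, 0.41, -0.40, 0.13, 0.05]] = a @ [[-0.03,0.1,-0.01,-0.14,-0.09], [0.20,0.44,-0.41,0.11,0.03]]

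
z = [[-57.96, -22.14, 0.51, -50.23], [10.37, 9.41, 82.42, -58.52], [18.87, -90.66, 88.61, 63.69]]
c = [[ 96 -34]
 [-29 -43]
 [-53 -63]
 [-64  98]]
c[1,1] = -43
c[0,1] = -34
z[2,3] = 63.69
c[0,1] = -34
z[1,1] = 9.41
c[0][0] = 96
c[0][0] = 96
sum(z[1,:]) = 43.68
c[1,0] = -29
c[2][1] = -63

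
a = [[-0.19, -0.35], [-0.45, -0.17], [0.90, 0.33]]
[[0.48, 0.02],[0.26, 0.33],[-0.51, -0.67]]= a@ [[-0.07,-0.91], [-1.34,0.44]]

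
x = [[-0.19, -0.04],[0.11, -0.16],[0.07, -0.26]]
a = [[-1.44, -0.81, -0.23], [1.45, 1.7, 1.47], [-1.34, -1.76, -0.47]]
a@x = [[0.17, 0.25], [0.01, -0.71], [0.03, 0.46]]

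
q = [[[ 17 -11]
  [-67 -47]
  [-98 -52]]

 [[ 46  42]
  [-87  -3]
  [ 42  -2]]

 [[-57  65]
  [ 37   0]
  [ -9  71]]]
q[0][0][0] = 17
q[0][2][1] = -52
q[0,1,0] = -67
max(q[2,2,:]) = 71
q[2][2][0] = -9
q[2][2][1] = 71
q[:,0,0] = [17, 46, -57]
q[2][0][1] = 65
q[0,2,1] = -52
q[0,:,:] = [[17, -11], [-67, -47], [-98, -52]]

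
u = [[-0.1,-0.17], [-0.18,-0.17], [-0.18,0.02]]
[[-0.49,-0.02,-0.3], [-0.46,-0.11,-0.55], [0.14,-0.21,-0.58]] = u@[[-0.43, 1.13, 3.19],[3.15, -0.52, -0.12]]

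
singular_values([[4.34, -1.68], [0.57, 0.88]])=[4.66, 1.03]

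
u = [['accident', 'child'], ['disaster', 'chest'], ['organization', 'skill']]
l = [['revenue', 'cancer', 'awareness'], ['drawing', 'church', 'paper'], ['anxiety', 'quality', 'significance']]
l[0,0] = 'revenue'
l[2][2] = 'significance'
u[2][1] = 'skill'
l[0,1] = 'cancer'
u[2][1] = 'skill'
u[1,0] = 'disaster'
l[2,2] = 'significance'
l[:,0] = ['revenue', 'drawing', 'anxiety']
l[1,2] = 'paper'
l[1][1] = 'church'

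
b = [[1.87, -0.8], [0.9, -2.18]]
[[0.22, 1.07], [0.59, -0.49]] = b @[[0.00, 0.81], [-0.27, 0.56]]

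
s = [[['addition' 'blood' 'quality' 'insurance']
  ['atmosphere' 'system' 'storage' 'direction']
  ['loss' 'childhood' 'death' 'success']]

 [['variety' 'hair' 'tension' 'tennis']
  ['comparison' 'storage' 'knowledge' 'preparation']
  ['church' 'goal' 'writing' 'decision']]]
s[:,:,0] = [['addition', 'atmosphere', 'loss'], ['variety', 'comparison', 'church']]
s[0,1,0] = 'atmosphere'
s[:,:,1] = [['blood', 'system', 'childhood'], ['hair', 'storage', 'goal']]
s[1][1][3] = 'preparation'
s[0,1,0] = 'atmosphere'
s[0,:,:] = [['addition', 'blood', 'quality', 'insurance'], ['atmosphere', 'system', 'storage', 'direction'], ['loss', 'childhood', 'death', 'success']]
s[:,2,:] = [['loss', 'childhood', 'death', 'success'], ['church', 'goal', 'writing', 'decision']]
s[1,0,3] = 'tennis'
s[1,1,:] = ['comparison', 'storage', 'knowledge', 'preparation']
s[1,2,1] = 'goal'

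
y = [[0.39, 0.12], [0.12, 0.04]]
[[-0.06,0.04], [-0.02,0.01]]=y@[[-0.11, 0.12], [-0.11, -0.04]]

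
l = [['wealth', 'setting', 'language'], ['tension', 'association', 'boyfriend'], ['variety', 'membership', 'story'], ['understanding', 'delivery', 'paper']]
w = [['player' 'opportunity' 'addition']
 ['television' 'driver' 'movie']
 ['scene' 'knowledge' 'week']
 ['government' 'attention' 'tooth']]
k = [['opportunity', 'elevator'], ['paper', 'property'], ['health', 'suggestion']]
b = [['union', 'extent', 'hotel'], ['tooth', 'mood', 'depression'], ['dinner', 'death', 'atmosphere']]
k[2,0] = 'health'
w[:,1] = ['opportunity', 'driver', 'knowledge', 'attention']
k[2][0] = 'health'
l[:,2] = ['language', 'boyfriend', 'story', 'paper']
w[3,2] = 'tooth'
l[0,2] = 'language'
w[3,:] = ['government', 'attention', 'tooth']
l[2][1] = 'membership'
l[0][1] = 'setting'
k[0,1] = 'elevator'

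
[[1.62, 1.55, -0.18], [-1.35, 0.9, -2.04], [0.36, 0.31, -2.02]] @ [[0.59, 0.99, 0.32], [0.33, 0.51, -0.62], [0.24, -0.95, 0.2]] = [[1.42, 2.57, -0.48], [-0.99, 1.06, -1.40], [-0.17, 2.43, -0.48]]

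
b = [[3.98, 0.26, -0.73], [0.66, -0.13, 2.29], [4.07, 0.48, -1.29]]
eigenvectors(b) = [[-0.64, 0.1, 0.03], [-0.49, -0.9, -0.98], [-0.59, 0.43, -0.22]]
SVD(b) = [[-0.69, -0.10, -0.72], [-0.01, -0.99, 0.16], [-0.73, 0.12, 0.68]] @ diag([5.894914203379316, 2.415151816336981, 0.11801795982390464]) @ [[-0.97,-0.09,0.24],[-0.24,0.07,-0.97],[-0.07,0.99,0.08]]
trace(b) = 2.56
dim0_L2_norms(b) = [5.73, 0.56, 2.73]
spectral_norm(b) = 5.89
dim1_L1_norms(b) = [4.97, 3.08, 5.84]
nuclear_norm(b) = 8.43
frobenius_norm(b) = 6.37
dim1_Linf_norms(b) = [3.98, 2.29, 4.07]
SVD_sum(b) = [[3.91, 0.36, -0.97], [0.08, 0.01, -0.02], [4.14, 0.38, -1.02]] + [[0.06, -0.02, 0.24], [0.58, -0.16, 2.31], [-0.07, 0.02, -0.27]] + [[0.01, -0.08, -0.01], [-0.00, 0.02, 0.0], [-0.01, 0.08, 0.01]]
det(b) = -1.68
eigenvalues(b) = [3.5, -1.31, 0.37]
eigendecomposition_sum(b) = [[3.79, 0.21, -0.48], [2.90, 0.16, -0.37], [3.50, 0.19, -0.44]] + [[0.17, 0.06, -0.24], [-1.51, -0.50, 2.04], [0.73, 0.24, -0.99]] + [[0.02, -0.01, -0.02], [-0.73, 0.21, 0.61], [-0.16, 0.05, 0.14]]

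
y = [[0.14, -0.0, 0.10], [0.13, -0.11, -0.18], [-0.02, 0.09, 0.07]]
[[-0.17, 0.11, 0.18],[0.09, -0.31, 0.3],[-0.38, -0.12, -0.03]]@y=[[-0.01,0.00,-0.02], [-0.03,0.06,0.09], [-0.07,0.01,-0.02]]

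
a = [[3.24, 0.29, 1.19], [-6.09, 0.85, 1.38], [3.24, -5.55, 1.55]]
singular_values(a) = [8.42, 4.61, 1.81]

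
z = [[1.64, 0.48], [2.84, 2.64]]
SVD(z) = [[-0.38, -0.93], [-0.93, 0.38]] @ diag([4.1774342176784955, 0.7101009484354018]) @ [[-0.78, -0.63], [-0.63, 0.78]]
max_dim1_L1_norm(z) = 5.48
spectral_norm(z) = 4.18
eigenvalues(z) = [0.87, 3.41]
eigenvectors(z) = [[-0.53, -0.26],[0.85, -0.97]]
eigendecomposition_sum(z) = [[0.61, -0.16], [-0.97, 0.26]] + [[1.03, 0.64], [3.81, 2.38]]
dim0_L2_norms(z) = [3.28, 2.68]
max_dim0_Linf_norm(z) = 2.84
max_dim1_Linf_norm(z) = 2.84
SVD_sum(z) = [[1.23, 0.99], [3.01, 2.43]] + [[0.41, -0.51], [-0.17, 0.21]]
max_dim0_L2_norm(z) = 3.28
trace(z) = 4.28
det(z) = 2.97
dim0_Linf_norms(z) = [2.84, 2.64]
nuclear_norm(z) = 4.89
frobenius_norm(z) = 4.24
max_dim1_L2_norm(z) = 3.88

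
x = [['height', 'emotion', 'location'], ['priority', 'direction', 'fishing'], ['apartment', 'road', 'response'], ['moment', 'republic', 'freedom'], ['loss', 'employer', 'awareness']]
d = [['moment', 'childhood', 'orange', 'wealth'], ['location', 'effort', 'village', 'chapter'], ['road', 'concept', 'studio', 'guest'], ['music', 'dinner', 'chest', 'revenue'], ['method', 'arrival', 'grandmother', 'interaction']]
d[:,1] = ['childhood', 'effort', 'concept', 'dinner', 'arrival']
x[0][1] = 'emotion'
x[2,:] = ['apartment', 'road', 'response']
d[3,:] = ['music', 'dinner', 'chest', 'revenue']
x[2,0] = 'apartment'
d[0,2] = 'orange'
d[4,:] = ['method', 'arrival', 'grandmother', 'interaction']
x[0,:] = ['height', 'emotion', 'location']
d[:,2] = ['orange', 'village', 'studio', 'chest', 'grandmother']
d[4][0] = 'method'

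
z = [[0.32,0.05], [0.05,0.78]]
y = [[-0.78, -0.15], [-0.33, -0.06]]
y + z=[[-0.46, -0.1], [-0.28, 0.72]]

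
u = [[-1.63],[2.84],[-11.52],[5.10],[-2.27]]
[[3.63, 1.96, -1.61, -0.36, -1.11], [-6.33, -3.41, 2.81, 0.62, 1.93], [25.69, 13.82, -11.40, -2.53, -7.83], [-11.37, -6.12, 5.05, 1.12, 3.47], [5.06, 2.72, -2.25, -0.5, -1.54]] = u @ [[-2.23, -1.20, 0.99, 0.22, 0.68]]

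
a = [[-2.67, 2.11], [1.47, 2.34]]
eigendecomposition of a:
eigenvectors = [[-0.97, -0.35], [0.26, -0.94]]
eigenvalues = [-3.23, 2.9]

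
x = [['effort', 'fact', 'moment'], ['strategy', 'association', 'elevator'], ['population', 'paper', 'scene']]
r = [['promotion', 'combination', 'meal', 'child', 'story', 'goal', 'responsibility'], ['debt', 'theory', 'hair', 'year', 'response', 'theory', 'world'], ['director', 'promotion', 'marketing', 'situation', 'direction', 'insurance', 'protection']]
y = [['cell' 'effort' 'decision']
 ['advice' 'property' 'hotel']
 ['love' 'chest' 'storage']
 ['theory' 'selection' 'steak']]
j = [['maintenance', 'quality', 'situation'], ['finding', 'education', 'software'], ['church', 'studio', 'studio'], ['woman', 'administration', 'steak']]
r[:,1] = ['combination', 'theory', 'promotion']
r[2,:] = ['director', 'promotion', 'marketing', 'situation', 'direction', 'insurance', 'protection']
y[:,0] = ['cell', 'advice', 'love', 'theory']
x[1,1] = 'association'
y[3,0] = 'theory'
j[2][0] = 'church'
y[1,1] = 'property'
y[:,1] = ['effort', 'property', 'chest', 'selection']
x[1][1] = 'association'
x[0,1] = 'fact'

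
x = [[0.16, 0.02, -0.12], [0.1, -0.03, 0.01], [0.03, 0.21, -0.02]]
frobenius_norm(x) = 0.31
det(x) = -0.00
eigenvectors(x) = [[(-0.67+0j), (-0.67-0j), 0.37+0.00j], [(-0.33+0.24j), -0.33-0.24j, (-0.46+0j)], [(-0.29+0.55j), (-0.29-0.55j), 0.81+0.00j]]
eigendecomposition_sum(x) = [[(0.09-0.01j), -0.02+0.07j, -0.05+0.04j], [(0.04-0.03j), 0.02+0.04j, (-0.01+0.04j)], [(0.03-0.07j), 0.05+0.04j, 0.01+0.06j]] + [[0.09+0.01j, (-0.02-0.07j), -0.05-0.04j], [(0.04+0.03j), 0.02-0.04j, (-0.01-0.04j)], [(0.03+0.07j), (0.05-0.04j), 0.01-0.06j]] + [[(-0.02-0j),0.05-0.00j,(-0.02+0j)], [(0.02+0j),(-0.06+0j),(0.03-0j)], [(-0.03-0j),(0.11-0j),-0.05+0.00j]]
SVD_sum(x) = [[0.10, 0.11, -0.06], [0.02, 0.03, -0.02], [0.1, 0.11, -0.07]] + [[0.07, -0.09, -0.03],  [0.05, -0.06, -0.02],  [-0.08, 0.1, 0.04]] + [[-0.01, -0.00, -0.02], [0.03, 0.0, 0.05], [0.01, 0.0, 0.01]]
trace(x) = 0.11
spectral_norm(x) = 0.24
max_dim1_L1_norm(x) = 0.3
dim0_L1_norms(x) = [0.29, 0.26, 0.15]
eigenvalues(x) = [(0.12+0.09j), (0.12-0.09j), (-0.13+0j)]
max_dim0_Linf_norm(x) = 0.21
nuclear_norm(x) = 0.49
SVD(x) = [[-0.68, -0.61, -0.41], [-0.16, -0.42, 0.89], [-0.71, 0.68, 0.19]] @ diag([0.23577674145474273, 0.19333017841502045, 0.06190937168958947]) @ [[-0.62, -0.67, 0.4], [-0.61, 0.74, 0.28], [0.49, 0.07, 0.87]]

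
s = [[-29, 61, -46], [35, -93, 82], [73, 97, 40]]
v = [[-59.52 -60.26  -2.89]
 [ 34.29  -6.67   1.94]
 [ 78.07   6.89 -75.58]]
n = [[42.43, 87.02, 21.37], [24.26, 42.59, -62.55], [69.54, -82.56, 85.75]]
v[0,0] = -59.52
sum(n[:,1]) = 47.05000000000001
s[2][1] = 97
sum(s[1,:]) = 24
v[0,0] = -59.52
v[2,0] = 78.07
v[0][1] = -60.26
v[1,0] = 34.29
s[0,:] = [-29, 61, -46]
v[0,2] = -2.89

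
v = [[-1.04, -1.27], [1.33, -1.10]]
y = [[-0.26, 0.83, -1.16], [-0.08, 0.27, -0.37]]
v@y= [[0.37, -1.21, 1.68], [-0.26, 0.81, -1.14]]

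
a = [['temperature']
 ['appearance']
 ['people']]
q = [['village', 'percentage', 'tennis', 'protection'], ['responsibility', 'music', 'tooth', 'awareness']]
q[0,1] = 'percentage'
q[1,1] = 'music'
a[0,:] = ['temperature']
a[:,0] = ['temperature', 'appearance', 'people']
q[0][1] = 'percentage'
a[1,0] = 'appearance'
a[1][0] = 'appearance'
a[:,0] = ['temperature', 'appearance', 'people']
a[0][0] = 'temperature'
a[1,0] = 'appearance'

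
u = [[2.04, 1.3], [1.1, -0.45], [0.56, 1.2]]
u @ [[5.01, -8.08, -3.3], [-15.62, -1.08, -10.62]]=[[-10.09,-17.89,-20.54], [12.54,-8.4,1.15], [-15.94,-5.82,-14.59]]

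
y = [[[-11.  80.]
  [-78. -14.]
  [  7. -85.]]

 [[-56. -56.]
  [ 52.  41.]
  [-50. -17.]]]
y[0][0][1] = 80.0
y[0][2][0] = 7.0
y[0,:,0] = [-11.0, -78.0, 7.0]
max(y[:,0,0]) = -11.0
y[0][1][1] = -14.0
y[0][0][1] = 80.0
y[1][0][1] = -56.0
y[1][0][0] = -56.0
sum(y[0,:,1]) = -19.0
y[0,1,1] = -14.0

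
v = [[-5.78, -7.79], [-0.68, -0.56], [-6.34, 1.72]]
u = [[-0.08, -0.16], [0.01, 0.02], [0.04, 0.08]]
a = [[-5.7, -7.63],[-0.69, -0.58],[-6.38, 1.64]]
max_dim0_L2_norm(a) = 8.58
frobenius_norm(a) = 11.62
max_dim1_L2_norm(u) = 0.18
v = u + a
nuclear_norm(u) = 0.20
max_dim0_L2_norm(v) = 8.61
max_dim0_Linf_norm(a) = 7.63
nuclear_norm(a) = 15.86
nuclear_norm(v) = 16.04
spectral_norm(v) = 10.19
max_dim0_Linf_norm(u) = 0.16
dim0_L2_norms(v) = [8.61, 8.0]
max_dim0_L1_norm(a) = 12.77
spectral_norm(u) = 0.20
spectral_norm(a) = 10.07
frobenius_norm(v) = 11.75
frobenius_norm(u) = 0.20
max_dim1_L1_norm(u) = 0.24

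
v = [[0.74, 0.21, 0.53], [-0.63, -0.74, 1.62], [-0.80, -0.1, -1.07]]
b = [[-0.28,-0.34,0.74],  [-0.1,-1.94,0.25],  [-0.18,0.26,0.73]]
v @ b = [[-0.32,-0.52,0.99],[-0.04,2.07,0.53],[0.43,0.19,-1.4]]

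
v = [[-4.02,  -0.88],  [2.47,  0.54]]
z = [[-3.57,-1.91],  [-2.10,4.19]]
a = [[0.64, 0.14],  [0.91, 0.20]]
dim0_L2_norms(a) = [1.11, 0.24]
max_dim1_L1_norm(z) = 6.29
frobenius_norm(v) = 4.83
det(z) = -18.97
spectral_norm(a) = 1.14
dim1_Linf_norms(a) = [0.64, 0.91]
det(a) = 0.00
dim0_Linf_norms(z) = [3.57, 4.19]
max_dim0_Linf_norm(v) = 4.02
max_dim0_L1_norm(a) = 1.55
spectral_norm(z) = 4.69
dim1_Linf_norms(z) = [3.57, 4.19]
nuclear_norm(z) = 8.73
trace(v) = -3.48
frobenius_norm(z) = 6.19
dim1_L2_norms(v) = [4.12, 2.53]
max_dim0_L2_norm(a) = 1.11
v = z @ a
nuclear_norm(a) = 1.14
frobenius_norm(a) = 1.14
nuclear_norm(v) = 4.83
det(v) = 0.00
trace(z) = 0.62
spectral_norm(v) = 4.83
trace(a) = 0.84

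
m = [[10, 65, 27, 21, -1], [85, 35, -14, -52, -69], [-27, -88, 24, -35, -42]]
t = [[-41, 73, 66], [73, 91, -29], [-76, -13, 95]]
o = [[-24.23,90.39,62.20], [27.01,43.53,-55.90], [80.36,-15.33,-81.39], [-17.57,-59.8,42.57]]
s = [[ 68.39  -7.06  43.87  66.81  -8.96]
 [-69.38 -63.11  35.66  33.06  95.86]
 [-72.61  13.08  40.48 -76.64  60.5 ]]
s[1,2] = 35.66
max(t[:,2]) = 95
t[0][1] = 73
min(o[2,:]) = -81.39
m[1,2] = -14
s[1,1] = -63.11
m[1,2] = -14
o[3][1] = -59.8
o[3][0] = -17.57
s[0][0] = 68.39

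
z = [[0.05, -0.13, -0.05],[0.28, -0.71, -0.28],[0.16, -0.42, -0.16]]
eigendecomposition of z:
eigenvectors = [[0.16, 0.71, 0.20], [0.85, -0.00, -0.29], [0.50, 0.71, 0.94]]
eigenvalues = [-0.82, 0.0, 0.0]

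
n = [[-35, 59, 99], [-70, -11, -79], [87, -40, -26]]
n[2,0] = 87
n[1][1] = -11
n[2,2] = -26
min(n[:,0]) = -70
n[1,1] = -11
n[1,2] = -79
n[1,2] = -79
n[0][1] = 59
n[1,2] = -79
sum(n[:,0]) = -18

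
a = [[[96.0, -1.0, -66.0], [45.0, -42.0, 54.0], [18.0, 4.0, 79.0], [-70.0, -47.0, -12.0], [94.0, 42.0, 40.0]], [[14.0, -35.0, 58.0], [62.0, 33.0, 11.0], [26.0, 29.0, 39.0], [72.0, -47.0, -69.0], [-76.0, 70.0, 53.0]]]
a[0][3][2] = -12.0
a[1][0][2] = 58.0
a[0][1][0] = 45.0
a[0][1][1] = -42.0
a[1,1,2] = 11.0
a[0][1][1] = -42.0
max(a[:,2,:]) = 79.0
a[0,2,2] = 79.0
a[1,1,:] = [62.0, 33.0, 11.0]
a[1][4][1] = 70.0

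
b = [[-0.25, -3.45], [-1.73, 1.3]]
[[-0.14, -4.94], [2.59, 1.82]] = b@ [[-1.39, 0.02], [0.14, 1.43]]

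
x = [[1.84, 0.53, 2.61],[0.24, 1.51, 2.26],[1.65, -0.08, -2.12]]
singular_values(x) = [4.29, 2.42, 0.95]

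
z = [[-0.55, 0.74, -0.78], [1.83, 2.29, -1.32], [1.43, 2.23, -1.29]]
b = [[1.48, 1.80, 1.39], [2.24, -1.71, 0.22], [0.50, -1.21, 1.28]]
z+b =[[0.93, 2.54, 0.61], [4.07, 0.58, -1.10], [1.93, 1.02, -0.01]]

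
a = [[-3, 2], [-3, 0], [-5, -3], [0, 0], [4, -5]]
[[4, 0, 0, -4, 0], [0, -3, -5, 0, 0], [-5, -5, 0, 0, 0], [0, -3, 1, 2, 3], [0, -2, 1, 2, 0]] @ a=[[-12, 8], [34, 15], [30, -10], [16, -18], [1, -3]]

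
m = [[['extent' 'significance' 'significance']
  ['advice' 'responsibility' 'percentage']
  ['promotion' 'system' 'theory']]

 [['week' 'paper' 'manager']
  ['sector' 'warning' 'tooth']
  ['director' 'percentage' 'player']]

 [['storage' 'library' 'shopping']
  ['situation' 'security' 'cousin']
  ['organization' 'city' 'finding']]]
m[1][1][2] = 'tooth'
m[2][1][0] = 'situation'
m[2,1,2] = 'cousin'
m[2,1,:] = ['situation', 'security', 'cousin']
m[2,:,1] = ['library', 'security', 'city']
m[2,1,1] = 'security'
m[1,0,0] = 'week'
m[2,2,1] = 'city'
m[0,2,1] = 'system'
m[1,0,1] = 'paper'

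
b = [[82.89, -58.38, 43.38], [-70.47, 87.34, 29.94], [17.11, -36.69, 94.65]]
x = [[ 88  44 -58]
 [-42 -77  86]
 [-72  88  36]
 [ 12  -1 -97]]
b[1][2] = 29.94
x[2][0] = -72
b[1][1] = 87.34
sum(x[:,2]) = -33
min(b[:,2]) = 29.94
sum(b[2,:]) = 75.07000000000001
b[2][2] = 94.65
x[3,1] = -1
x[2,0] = -72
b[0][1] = -58.38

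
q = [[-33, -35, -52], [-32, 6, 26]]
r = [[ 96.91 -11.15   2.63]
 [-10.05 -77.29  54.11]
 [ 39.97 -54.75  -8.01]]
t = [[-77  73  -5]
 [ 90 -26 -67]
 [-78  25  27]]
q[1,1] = 6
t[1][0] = 90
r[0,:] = [96.91, -11.15, 2.63]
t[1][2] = -67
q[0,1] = -35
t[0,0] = -77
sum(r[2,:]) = -22.79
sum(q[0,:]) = -120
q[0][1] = -35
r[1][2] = 54.11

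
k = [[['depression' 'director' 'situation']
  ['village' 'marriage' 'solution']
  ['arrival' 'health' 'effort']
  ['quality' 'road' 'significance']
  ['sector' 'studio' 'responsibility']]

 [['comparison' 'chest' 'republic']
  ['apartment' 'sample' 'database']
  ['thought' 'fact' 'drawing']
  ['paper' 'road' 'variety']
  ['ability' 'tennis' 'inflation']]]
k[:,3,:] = [['quality', 'road', 'significance'], ['paper', 'road', 'variety']]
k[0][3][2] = 'significance'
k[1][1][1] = 'sample'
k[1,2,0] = 'thought'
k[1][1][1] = 'sample'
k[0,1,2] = 'solution'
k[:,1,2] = ['solution', 'database']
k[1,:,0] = ['comparison', 'apartment', 'thought', 'paper', 'ability']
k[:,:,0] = [['depression', 'village', 'arrival', 'quality', 'sector'], ['comparison', 'apartment', 'thought', 'paper', 'ability']]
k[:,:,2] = [['situation', 'solution', 'effort', 'significance', 'responsibility'], ['republic', 'database', 'drawing', 'variety', 'inflation']]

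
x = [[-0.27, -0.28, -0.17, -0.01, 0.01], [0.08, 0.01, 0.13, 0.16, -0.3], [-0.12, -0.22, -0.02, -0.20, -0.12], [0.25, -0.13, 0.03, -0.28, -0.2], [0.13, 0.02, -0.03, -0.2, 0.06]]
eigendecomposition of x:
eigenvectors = [[(0.13+0.28j), (0.13-0.28j), 0.31-0.11j, (0.31+0.11j), (0.57+0j)], [(-0.15-0.18j), -0.15+0.18j, (-0.62+0j), (-0.62-0j), (-0.45+0j)], [0.47+0.24j, (0.47-0.24j), (0.49-0.03j), 0.49+0.03j, (-0.54+0j)], [(0.66+0j), 0.66-0.00j, (0.24-0.27j), 0.24+0.27j, (0.35+0j)], [(0.36+0.06j), (0.36-0.06j), (0.37+0.06j), (0.37-0.06j), (0.25+0j)]]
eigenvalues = [(-0.29+0.13j), (-0.29-0.13j), (-0.02+0.12j), (-0.02-0.12j), (0.11+0j)]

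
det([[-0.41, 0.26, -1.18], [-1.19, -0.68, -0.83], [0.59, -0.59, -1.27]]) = -1.975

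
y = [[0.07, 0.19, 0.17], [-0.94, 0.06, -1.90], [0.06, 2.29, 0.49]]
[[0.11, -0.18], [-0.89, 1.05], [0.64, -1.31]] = y@[[0.39, -0.62],[0.21, -0.5],[0.28, -0.26]]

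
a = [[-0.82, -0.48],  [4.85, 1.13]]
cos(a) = [[1.94, 0.09],  [-0.93, 1.56]]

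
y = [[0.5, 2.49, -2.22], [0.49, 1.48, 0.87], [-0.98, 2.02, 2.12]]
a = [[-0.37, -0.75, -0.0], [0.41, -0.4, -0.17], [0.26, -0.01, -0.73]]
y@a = [[0.26,-1.35,1.2], [0.65,-0.97,-0.89], [1.74,-0.09,-1.89]]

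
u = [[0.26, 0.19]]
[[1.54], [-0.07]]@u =[[0.40,0.29], [-0.02,-0.01]]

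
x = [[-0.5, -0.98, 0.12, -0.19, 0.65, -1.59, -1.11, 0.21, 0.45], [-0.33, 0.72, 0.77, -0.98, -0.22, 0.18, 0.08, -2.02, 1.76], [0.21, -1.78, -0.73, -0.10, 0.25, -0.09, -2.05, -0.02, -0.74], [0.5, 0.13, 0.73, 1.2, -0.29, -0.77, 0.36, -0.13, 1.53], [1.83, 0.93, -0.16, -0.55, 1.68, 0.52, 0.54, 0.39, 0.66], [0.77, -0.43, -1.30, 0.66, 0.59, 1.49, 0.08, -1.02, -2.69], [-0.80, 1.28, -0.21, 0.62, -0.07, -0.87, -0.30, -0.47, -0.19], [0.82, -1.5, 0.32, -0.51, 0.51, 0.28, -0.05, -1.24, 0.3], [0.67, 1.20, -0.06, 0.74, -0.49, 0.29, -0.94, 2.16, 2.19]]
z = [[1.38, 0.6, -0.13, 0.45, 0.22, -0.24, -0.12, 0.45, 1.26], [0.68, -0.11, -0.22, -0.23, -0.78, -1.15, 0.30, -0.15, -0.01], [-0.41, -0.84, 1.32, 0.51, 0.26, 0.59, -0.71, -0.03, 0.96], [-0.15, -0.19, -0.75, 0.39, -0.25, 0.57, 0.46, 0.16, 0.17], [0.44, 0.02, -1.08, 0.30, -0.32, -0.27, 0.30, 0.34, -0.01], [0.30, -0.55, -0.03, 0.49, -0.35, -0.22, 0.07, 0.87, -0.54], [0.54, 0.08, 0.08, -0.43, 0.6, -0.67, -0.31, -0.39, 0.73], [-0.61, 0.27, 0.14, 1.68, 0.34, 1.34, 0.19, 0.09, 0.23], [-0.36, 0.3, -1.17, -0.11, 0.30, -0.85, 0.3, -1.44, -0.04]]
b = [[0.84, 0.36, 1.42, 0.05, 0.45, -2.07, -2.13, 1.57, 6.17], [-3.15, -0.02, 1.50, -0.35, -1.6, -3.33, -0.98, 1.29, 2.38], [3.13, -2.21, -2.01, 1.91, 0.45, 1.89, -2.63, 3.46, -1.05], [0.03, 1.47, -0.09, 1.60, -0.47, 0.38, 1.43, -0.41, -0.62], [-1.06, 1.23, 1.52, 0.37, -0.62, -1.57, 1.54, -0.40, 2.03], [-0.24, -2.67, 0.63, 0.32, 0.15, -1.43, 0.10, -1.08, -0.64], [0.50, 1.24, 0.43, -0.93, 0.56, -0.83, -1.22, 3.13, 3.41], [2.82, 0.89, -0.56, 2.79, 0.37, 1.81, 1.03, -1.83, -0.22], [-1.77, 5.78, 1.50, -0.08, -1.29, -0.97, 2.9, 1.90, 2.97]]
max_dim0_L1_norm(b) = 19.49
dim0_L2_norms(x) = [2.52, 3.32, 1.88, 2.09, 2.07, 2.56, 2.62, 3.43, 4.33]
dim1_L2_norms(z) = [2.1, 1.62, 2.17, 1.19, 1.35, 1.36, 1.44, 2.3, 2.14]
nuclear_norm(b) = 36.11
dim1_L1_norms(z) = [4.85, 3.63, 5.63, 3.09, 3.08, 3.42, 3.83, 4.89, 4.87]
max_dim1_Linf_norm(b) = 6.17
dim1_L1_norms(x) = [5.8, 7.06, 5.97, 5.64, 7.26, 9.03, 4.81, 5.53, 8.74]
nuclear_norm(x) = 21.34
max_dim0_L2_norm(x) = 4.33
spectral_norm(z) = 3.27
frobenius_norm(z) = 5.37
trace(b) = -1.72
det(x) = 0.74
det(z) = 0.07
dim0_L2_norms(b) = [5.74, 7.18, 3.71, 3.9, 2.39, 5.34, 5.27, 5.86, 8.38]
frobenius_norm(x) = 8.58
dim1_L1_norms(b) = [15.06, 14.6, 18.74, 6.5, 10.34, 7.26, 12.25, 12.32, 19.16]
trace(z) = 2.18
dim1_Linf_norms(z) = [1.38, 1.15, 1.32, 0.75, 1.08, 0.87, 0.73, 1.68, 1.44]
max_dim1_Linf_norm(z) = 1.68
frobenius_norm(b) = 16.74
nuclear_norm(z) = 12.93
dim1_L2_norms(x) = [2.39, 3.07, 2.93, 2.32, 2.92, 3.71, 1.95, 2.29, 3.62]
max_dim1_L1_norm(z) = 5.63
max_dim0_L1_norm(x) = 10.51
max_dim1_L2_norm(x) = 3.71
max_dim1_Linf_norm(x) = 2.69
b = z @ x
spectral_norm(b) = 11.55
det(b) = 0.94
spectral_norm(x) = 5.19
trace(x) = 4.51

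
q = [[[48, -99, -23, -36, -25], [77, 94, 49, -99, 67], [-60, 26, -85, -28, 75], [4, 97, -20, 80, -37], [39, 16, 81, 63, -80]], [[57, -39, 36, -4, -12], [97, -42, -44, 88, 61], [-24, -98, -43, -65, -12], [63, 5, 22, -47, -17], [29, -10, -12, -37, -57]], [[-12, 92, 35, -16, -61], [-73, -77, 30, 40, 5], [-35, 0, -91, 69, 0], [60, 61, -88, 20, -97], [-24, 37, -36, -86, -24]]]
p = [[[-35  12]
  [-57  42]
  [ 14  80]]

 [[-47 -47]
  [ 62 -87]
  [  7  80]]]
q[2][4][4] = -24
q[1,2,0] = -24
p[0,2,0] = 14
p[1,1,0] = 62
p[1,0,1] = -47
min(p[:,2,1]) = 80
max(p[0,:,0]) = 14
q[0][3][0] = 4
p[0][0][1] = 12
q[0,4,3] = 63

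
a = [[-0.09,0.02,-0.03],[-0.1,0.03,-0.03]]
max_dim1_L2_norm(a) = 0.11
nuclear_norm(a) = 0.15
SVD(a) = [[-0.67, -0.75],[-0.75, 0.67]] @ diag([0.14549346711204986, 0.005625924609775509]) @ [[0.92, -0.25, 0.29], [0.10, 0.9, 0.43]]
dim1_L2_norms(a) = [0.1, 0.11]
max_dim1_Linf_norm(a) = 0.1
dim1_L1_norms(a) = [0.14, 0.16]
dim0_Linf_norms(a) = [0.1, 0.03, 0.03]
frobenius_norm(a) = 0.15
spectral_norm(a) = 0.15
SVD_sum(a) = [[-0.09,0.02,-0.03],[-0.10,0.03,-0.03]] + [[-0.00, -0.00, -0.00], [0.00, 0.0, 0.0]]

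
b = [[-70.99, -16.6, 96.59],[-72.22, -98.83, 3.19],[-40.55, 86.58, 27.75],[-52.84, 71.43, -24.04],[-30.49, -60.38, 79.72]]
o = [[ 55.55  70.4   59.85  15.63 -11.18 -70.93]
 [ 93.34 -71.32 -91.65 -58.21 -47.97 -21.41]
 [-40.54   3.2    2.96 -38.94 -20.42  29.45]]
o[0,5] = -70.93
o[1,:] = [93.34, -71.32, -91.65, -58.21, -47.97, -21.41]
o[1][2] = -91.65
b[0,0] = -70.99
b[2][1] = 86.58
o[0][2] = 59.85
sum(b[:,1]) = -17.800000000000004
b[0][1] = -16.6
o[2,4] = -20.42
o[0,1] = 70.4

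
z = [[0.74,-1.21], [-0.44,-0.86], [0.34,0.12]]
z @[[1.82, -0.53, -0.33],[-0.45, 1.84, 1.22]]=[[1.89, -2.62, -1.72],  [-0.41, -1.35, -0.9],  [0.56, 0.04, 0.03]]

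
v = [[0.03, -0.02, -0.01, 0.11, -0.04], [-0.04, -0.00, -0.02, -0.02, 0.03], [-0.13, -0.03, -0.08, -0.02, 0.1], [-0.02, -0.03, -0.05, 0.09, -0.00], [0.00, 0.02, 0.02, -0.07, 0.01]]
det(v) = -0.00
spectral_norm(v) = 0.20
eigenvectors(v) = [[0.62, 0.22, 0.37, 0.50, -0.1], [-0.23, -0.24, -0.22, 0.39, -0.91], [-0.53, -0.89, -0.83, -0.08, 0.20], [0.41, -0.31, -0.34, 0.2, -0.23], [-0.34, 0.02, -0.08, 0.74, -0.28]]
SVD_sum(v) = [[0.05, 0.01, 0.03, 0.03, -0.04], [-0.04, -0.00, -0.02, -0.02, 0.03], [-0.12, -0.02, -0.06, -0.06, 0.1], [-0.0, -0.00, -0.0, -0.00, 0.00], [-0.01, -0.00, -0.01, -0.01, 0.01]] + [[-0.02, -0.03, -0.04, 0.08, 0.0],[0.00, 0.00, 0.0, -0.00, -0.0],[-0.01, -0.01, -0.02, 0.04, 0.0],[-0.02, -0.03, -0.04, 0.09, 0.00],[0.01, 0.02, 0.03, -0.06, -0.0]] + [[-0.0, -0.00, 0.0, 0.0, 0.0], [0.00, 0.00, -0.0, -0.00, -0.0], [-0.00, -0.0, 0.0, 0.0, 0.0], [0.00, 0.0, -0.01, -0.00, -0.00], [0.0, 0.00, -0.0, -0.00, -0.0]] + [[-0.00,0.00,0.00,0.0,-0.0], [-0.0,0.0,0.0,0.00,-0.00], [0.00,-0.0,-0.0,-0.00,0.0], [0.0,-0.00,-0.00,-0.0,0.00], [-0.0,0.00,0.00,0.0,-0.00]] + [[-0.0, -0.00, 0.0, -0.00, -0.00],[0.0, 0.0, -0.00, 0.0, 0.0],[-0.00, -0.00, 0.0, -0.00, -0.00],[-0.00, -0.00, 0.00, -0.00, -0.0],[-0.00, -0.0, 0.0, -0.0, -0.0]]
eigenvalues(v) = [0.14, -0.07, -0.03, -0.0, 0.0]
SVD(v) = [[-0.36,-0.57,0.46,-0.34,0.46], [0.28,0.01,-0.13,-0.90,-0.3], [0.88,-0.28,0.28,0.17,0.19], [0.02,-0.64,-0.76,0.09,0.05], [0.1,0.43,-0.33,-0.18,0.81]] @ diag([0.20384323522014908, 0.17043898661816095, 0.008197502007567414, 0.005592180916112402, 0.00012557465800991063]) @ [[-0.67, -0.09, -0.35, -0.34, 0.55], [0.18, 0.28, 0.40, -0.85, -0.00], [-0.30, -0.18, 0.84, 0.27, 0.31], [0.43, -0.85, -0.05, -0.21, 0.23], [-0.49, -0.41, 0.08, -0.20, -0.74]]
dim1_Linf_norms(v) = [0.11, 0.04, 0.13, 0.09, 0.07]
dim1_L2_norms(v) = [0.12, 0.06, 0.19, 0.11, 0.08]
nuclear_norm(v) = 0.39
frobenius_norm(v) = 0.27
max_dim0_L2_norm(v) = 0.16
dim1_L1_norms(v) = [0.21, 0.11, 0.36, 0.19, 0.12]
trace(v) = 0.05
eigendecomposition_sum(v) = [[0.02, -0.02, -0.03, 0.11, -0.03], [-0.01, 0.01, 0.01, -0.04, 0.01], [-0.02, 0.02, 0.02, -0.09, 0.03], [0.01, -0.02, -0.02, 0.07, -0.02], [-0.01, 0.01, 0.01, -0.06, 0.02]] + [[0.05, 0.02, 0.03, -0.04, -0.03], [-0.05, -0.02, -0.04, 0.04, 0.03], [-0.20, -0.09, -0.14, 0.16, 0.12], [-0.07, -0.03, -0.05, 0.06, 0.04], [0.00, 0.00, 0.00, -0.00, -0.00]] + [[-0.04, -0.02, -0.02, 0.04, 0.02], [0.02, 0.01, 0.01, -0.02, -0.01], [0.08, 0.04, 0.04, -0.09, -0.05], [0.03, 0.02, 0.02, -0.04, -0.02], [0.01, 0.0, 0.00, -0.01, -0.00]] + [[-0.0, 0.00, -0.0, -0.0, -0.00], [-0.0, 0.00, -0.0, -0.00, -0.0], [0.00, -0.00, 0.00, 0.0, 0.00], [-0.00, 0.00, -0.00, -0.0, -0.0], [-0.00, 0.00, -0.0, -0.00, -0.00]] + [[-0.00, 0.0, -0.0, 0.00, -0.0], [-0.0, 0.00, -0.0, 0.00, -0.00], [0.0, -0.00, 0.0, -0.0, 0.0], [-0.00, 0.0, -0.0, 0.0, -0.00], [-0.00, 0.00, -0.0, 0.00, -0.0]]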